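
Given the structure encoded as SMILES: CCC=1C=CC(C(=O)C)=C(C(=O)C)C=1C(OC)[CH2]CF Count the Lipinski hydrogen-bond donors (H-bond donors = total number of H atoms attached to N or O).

Donors: find every N or O and count the H atoms it carries.
  atom 8 (O): bond orders sum to 2 → 0 H
  atom 12 (O): bond orders sum to 2 → 0 H
  atom 16 (O): bond orders sum to 2 → 0 H
Lipinski HBD = 0.

0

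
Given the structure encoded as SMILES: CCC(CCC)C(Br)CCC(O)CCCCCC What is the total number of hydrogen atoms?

Walk through each heavy atom and fill implicit hydrogens from standard valence (C 4, N 3, O 2, S 2, halogen 1):
  atom 1: C, bond orders sum to 1 (valence 4) → 3 H
  atom 2: C, bond orders sum to 2 (valence 4) → 2 H
  atom 3: C, bond orders sum to 3 (valence 4) → 1 H
  atom 4: C, bond orders sum to 2 (valence 4) → 2 H
  atom 5: C, bond orders sum to 2 (valence 4) → 2 H
  atom 6: C, bond orders sum to 1 (valence 4) → 3 H
  atom 7: C, bond orders sum to 3 (valence 4) → 1 H
  atom 8: Br (halogen, monovalent) → 0 H
  atom 9: C, bond orders sum to 2 (valence 4) → 2 H
  atom 10: C, bond orders sum to 2 (valence 4) → 2 H
  atom 11: C, bond orders sum to 3 (valence 4) → 1 H
  atom 12: O, bond orders sum to 1 (valence 2) → 1 H
  atom 13: C, bond orders sum to 2 (valence 4) → 2 H
  atom 14: C, bond orders sum to 2 (valence 4) → 2 H
  atom 15: C, bond orders sum to 2 (valence 4) → 2 H
  atom 16: C, bond orders sum to 2 (valence 4) → 2 H
  atom 17: C, bond orders sum to 2 (valence 4) → 2 H
  atom 18: C, bond orders sum to 1 (valence 4) → 3 H
Total hydrogens: 33.

33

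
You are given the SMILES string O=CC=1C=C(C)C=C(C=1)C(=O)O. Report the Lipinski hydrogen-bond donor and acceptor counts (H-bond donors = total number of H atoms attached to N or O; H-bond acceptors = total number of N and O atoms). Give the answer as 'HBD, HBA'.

Donors: find every N or O and count the H atoms it carries.
  atom 1 (O): bond orders sum to 2 → 0 H
  atom 11 (O): bond orders sum to 2 → 0 H
  atom 12 (O): bond orders sum to 1 → 1 H
Lipinski HBD = 1.
Acceptors: N atoms = 0, O atoms = 3 → HBA = 3.

1, 3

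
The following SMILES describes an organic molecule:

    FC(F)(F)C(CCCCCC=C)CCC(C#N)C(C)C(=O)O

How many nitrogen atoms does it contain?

Scan the SMILES for N atoms (remember two-letter symbols like Cl and Br are single atoms).
Nitrogen count: 1.

1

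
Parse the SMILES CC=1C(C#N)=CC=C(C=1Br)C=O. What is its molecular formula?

Walk through each heavy atom and fill implicit hydrogens from standard valence (C 4, N 3, O 2, S 2, halogen 1):
  atom 1: C, bond orders sum to 1 (valence 4) → 3 H
  atom 2: C, bond orders sum to 4 (valence 4) → 0 H
  atom 3: C, bond orders sum to 4 (valence 4) → 0 H
  atom 4: C, bond orders sum to 4 (valence 4) → 0 H
  atom 5: N, bond orders sum to 3 (valence 3) → 0 H
  atom 6: C, bond orders sum to 3 (valence 4) → 1 H
  atom 7: C, bond orders sum to 3 (valence 4) → 1 H
  atom 8: C, bond orders sum to 4 (valence 4) → 0 H
  atom 9: C, bond orders sum to 4 (valence 4) → 0 H
  atom 10: Br (halogen, monovalent) → 0 H
  atom 11: C, bond orders sum to 3 (valence 4) → 1 H
  atom 12: O, bond orders sum to 2 (valence 2) → 0 H
Totals → C:9, H:6, Br:1, N:1, O:1.

C9H6BrNO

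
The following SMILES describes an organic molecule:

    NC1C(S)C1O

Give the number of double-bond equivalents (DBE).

Degree of unsaturation = (number of rings) + (number of π bonds).
Ring closures in the SMILES: 1.
π bonds: none → 0 DoU from unsaturation.
Total DoU = 1 + 0 = 1.

1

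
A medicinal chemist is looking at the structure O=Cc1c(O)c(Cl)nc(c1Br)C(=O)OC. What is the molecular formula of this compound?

Walk through each heavy atom and fill implicit hydrogens from standard valence (C 4, N 3, O 2, S 2, halogen 1); for lowercase aromatic atoms, an aromatic c carries 1 H when it has two neighbours and 0 H with three, and aromatic n carries 0 H:
  atom 1: O, bond orders sum to 2 (valence 2) → 0 H
  atom 2: C, bond orders sum to 3 (valence 4) → 1 H
  atom 3: aromatic c, 3 neighbours → 0 H
  atom 4: aromatic c, 3 neighbours → 0 H
  atom 5: O, bond orders sum to 1 (valence 2) → 1 H
  atom 6: aromatic c, 3 neighbours → 0 H
  atom 7: Cl (halogen, monovalent) → 0 H
  atom 8: aromatic n, 2 neighbours → 0 H
  atom 9: aromatic c, 3 neighbours → 0 H
  atom 10: aromatic c, 3 neighbours → 0 H
  atom 11: Br (halogen, monovalent) → 0 H
  atom 12: C, bond orders sum to 4 (valence 4) → 0 H
  atom 13: O, bond orders sum to 2 (valence 2) → 0 H
  atom 14: O, bond orders sum to 2 (valence 2) → 0 H
  atom 15: C, bond orders sum to 1 (valence 4) → 3 H
Totals → C:8, H:5, Br:1, Cl:1, N:1, O:4.

C8H5BrClNO4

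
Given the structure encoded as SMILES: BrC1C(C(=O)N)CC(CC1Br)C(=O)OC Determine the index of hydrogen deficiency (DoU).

3

Molecular formula: C9H13Br2NO3.
DoU = (2C + 2 + N − H − X) / 2, where X is the halogen count and O/S are ignored.
    = (2·9 + 2 + 1 − 13 − 2) / 2 = 6 / 2 = 3.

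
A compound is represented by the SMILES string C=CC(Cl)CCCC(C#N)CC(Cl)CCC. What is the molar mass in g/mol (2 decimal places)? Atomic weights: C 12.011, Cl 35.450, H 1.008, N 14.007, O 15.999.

First, the molecular formula is C13H21Cl2N (counting implicit H from valence).
  C: 13 × 12.011 = 156.143
  Cl: 2 × 35.450 = 70.900
  H: 21 × 1.008 = 21.168
  N: 1 × 14.007 = 14.007
Sum: 13×12.011 + 2×35.450 + 21×1.008 + 1×14.007 = 262.218 → 262.22 g/mol.

262.22 g/mol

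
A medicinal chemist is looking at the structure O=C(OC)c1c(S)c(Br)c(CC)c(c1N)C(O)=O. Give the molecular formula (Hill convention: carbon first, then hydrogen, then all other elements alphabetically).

Walk through each heavy atom and fill implicit hydrogens from standard valence (C 4, N 3, O 2, S 2, halogen 1); for lowercase aromatic atoms, an aromatic c carries 1 H when it has two neighbours and 0 H with three, and aromatic n carries 0 H:
  atom 1: O, bond orders sum to 2 (valence 2) → 0 H
  atom 2: C, bond orders sum to 4 (valence 4) → 0 H
  atom 3: O, bond orders sum to 2 (valence 2) → 0 H
  atom 4: C, bond orders sum to 1 (valence 4) → 3 H
  atom 5: aromatic c, 3 neighbours → 0 H
  atom 6: aromatic c, 3 neighbours → 0 H
  atom 7: S, bond orders sum to 1 (valence 2) → 1 H
  atom 8: aromatic c, 3 neighbours → 0 H
  atom 9: Br (halogen, monovalent) → 0 H
  atom 10: aromatic c, 3 neighbours → 0 H
  atom 11: C, bond orders sum to 2 (valence 4) → 2 H
  atom 12: C, bond orders sum to 1 (valence 4) → 3 H
  atom 13: aromatic c, 3 neighbours → 0 H
  atom 14: aromatic c, 3 neighbours → 0 H
  atom 15: N, bond orders sum to 1 (valence 3) → 2 H
  atom 16: C, bond orders sum to 4 (valence 4) → 0 H
  atom 17: O, bond orders sum to 1 (valence 2) → 1 H
  atom 18: O, bond orders sum to 2 (valence 2) → 0 H
Totals → C:11, H:12, Br:1, N:1, O:4, S:1.
In Hill order: C11H12BrNO4S.

C11H12BrNO4S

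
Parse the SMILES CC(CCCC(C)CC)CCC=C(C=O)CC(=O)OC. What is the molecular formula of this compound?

Walk through each heavy atom and fill implicit hydrogens from standard valence (C 4, N 3, O 2, S 2, halogen 1):
  atom 1: C, bond orders sum to 1 (valence 4) → 3 H
  atom 2: C, bond orders sum to 3 (valence 4) → 1 H
  atom 3: C, bond orders sum to 2 (valence 4) → 2 H
  atom 4: C, bond orders sum to 2 (valence 4) → 2 H
  atom 5: C, bond orders sum to 2 (valence 4) → 2 H
  atom 6: C, bond orders sum to 3 (valence 4) → 1 H
  atom 7: C, bond orders sum to 1 (valence 4) → 3 H
  atom 8: C, bond orders sum to 2 (valence 4) → 2 H
  atom 9: C, bond orders sum to 1 (valence 4) → 3 H
  atom 10: C, bond orders sum to 2 (valence 4) → 2 H
  atom 11: C, bond orders sum to 2 (valence 4) → 2 H
  atom 12: C, bond orders sum to 3 (valence 4) → 1 H
  atom 13: C, bond orders sum to 4 (valence 4) → 0 H
  atom 14: C, bond orders sum to 3 (valence 4) → 1 H
  atom 15: O, bond orders sum to 2 (valence 2) → 0 H
  atom 16: C, bond orders sum to 2 (valence 4) → 2 H
  atom 17: C, bond orders sum to 4 (valence 4) → 0 H
  atom 18: O, bond orders sum to 2 (valence 2) → 0 H
  atom 19: O, bond orders sum to 2 (valence 2) → 0 H
  atom 20: C, bond orders sum to 1 (valence 4) → 3 H
Totals → C:17, H:30, O:3.

C17H30O3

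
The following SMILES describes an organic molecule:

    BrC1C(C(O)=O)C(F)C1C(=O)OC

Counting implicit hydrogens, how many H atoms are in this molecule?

8

Walk through each heavy atom and fill implicit hydrogens from standard valence (C 4, N 3, O 2, S 2, halogen 1):
  atom 1: Br (halogen, monovalent) → 0 H
  atom 2: C, bond orders sum to 3 (valence 4) → 1 H
  atom 3: C, bond orders sum to 3 (valence 4) → 1 H
  atom 4: C, bond orders sum to 4 (valence 4) → 0 H
  atom 5: O, bond orders sum to 1 (valence 2) → 1 H
  atom 6: O, bond orders sum to 2 (valence 2) → 0 H
  atom 7: C, bond orders sum to 3 (valence 4) → 1 H
  atom 8: F (halogen, monovalent) → 0 H
  atom 9: C, bond orders sum to 3 (valence 4) → 1 H
  atom 10: C, bond orders sum to 4 (valence 4) → 0 H
  atom 11: O, bond orders sum to 2 (valence 2) → 0 H
  atom 12: O, bond orders sum to 2 (valence 2) → 0 H
  atom 13: C, bond orders sum to 1 (valence 4) → 3 H
Total hydrogens: 8.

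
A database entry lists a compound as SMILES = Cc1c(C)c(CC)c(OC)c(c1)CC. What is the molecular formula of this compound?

Walk through each heavy atom and fill implicit hydrogens from standard valence (C 4, N 3, O 2, S 2, halogen 1); for lowercase aromatic atoms, an aromatic c carries 1 H when it has two neighbours and 0 H with three, and aromatic n carries 0 H:
  atom 1: C, bond orders sum to 1 (valence 4) → 3 H
  atom 2: aromatic c, 3 neighbours → 0 H
  atom 3: aromatic c, 3 neighbours → 0 H
  atom 4: C, bond orders sum to 1 (valence 4) → 3 H
  atom 5: aromatic c, 3 neighbours → 0 H
  atom 6: C, bond orders sum to 2 (valence 4) → 2 H
  atom 7: C, bond orders sum to 1 (valence 4) → 3 H
  atom 8: aromatic c, 3 neighbours → 0 H
  atom 9: O, bond orders sum to 2 (valence 2) → 0 H
  atom 10: C, bond orders sum to 1 (valence 4) → 3 H
  atom 11: aromatic c, 3 neighbours → 0 H
  atom 12: aromatic c, 2 neighbours → 1 H
  atom 13: C, bond orders sum to 2 (valence 4) → 2 H
  atom 14: C, bond orders sum to 1 (valence 4) → 3 H
Totals → C:13, H:20, O:1.
In Hill order: C13H20O.

C13H20O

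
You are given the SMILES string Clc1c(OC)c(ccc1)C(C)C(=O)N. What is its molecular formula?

C10H12ClNO2

Walk through each heavy atom and fill implicit hydrogens from standard valence (C 4, N 3, O 2, S 2, halogen 1); for lowercase aromatic atoms, an aromatic c carries 1 H when it has two neighbours and 0 H with three, and aromatic n carries 0 H:
  atom 1: Cl (halogen, monovalent) → 0 H
  atom 2: aromatic c, 3 neighbours → 0 H
  atom 3: aromatic c, 3 neighbours → 0 H
  atom 4: O, bond orders sum to 2 (valence 2) → 0 H
  atom 5: C, bond orders sum to 1 (valence 4) → 3 H
  atom 6: aromatic c, 3 neighbours → 0 H
  atom 7: aromatic c, 2 neighbours → 1 H
  atom 8: aromatic c, 2 neighbours → 1 H
  atom 9: aromatic c, 2 neighbours → 1 H
  atom 10: C, bond orders sum to 3 (valence 4) → 1 H
  atom 11: C, bond orders sum to 1 (valence 4) → 3 H
  atom 12: C, bond orders sum to 4 (valence 4) → 0 H
  atom 13: O, bond orders sum to 2 (valence 2) → 0 H
  atom 14: N, bond orders sum to 1 (valence 3) → 2 H
Totals → C:10, H:12, Cl:1, N:1, O:2.
In Hill order: C10H12ClNO2.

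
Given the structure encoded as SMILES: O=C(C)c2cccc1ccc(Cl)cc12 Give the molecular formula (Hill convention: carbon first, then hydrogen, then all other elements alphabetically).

Walk through each heavy atom and fill implicit hydrogens from standard valence (C 4, N 3, O 2, S 2, halogen 1); for lowercase aromatic atoms, an aromatic c carries 1 H when it has two neighbours and 0 H with three, and aromatic n carries 0 H:
  atom 1: O, bond orders sum to 2 (valence 2) → 0 H
  atom 2: C, bond orders sum to 4 (valence 4) → 0 H
  atom 3: C, bond orders sum to 1 (valence 4) → 3 H
  atom 4: aromatic c, 3 neighbours → 0 H
  atom 5: aromatic c, 2 neighbours → 1 H
  atom 6: aromatic c, 2 neighbours → 1 H
  atom 7: aromatic c, 2 neighbours → 1 H
  atom 8: aromatic c, 3 neighbours → 0 H
  atom 9: aromatic c, 2 neighbours → 1 H
  atom 10: aromatic c, 2 neighbours → 1 H
  atom 11: aromatic c, 3 neighbours → 0 H
  atom 12: Cl (halogen, monovalent) → 0 H
  atom 13: aromatic c, 2 neighbours → 1 H
  atom 14: aromatic c, 3 neighbours → 0 H
Totals → C:12, H:9, Cl:1, O:1.
In Hill order: C12H9ClO.

C12H9ClO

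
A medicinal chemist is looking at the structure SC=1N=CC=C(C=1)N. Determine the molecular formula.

C5H6N2S

Walk through each heavy atom and fill implicit hydrogens from standard valence (C 4, N 3, O 2, S 2, halogen 1):
  atom 1: S, bond orders sum to 1 (valence 2) → 1 H
  atom 2: C, bond orders sum to 4 (valence 4) → 0 H
  atom 3: N, bond orders sum to 3 (valence 3) → 0 H
  atom 4: C, bond orders sum to 3 (valence 4) → 1 H
  atom 5: C, bond orders sum to 3 (valence 4) → 1 H
  atom 6: C, bond orders sum to 4 (valence 4) → 0 H
  atom 7: C, bond orders sum to 3 (valence 4) → 1 H
  atom 8: N, bond orders sum to 1 (valence 3) → 2 H
Totals → C:5, H:6, N:2, S:1.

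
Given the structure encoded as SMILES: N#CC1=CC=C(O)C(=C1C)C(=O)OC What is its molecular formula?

Walk through each heavy atom and fill implicit hydrogens from standard valence (C 4, N 3, O 2, S 2, halogen 1):
  atom 1: N, bond orders sum to 3 (valence 3) → 0 H
  atom 2: C, bond orders sum to 4 (valence 4) → 0 H
  atom 3: C, bond orders sum to 4 (valence 4) → 0 H
  atom 4: C, bond orders sum to 3 (valence 4) → 1 H
  atom 5: C, bond orders sum to 3 (valence 4) → 1 H
  atom 6: C, bond orders sum to 4 (valence 4) → 0 H
  atom 7: O, bond orders sum to 1 (valence 2) → 1 H
  atom 8: C, bond orders sum to 4 (valence 4) → 0 H
  atom 9: C, bond orders sum to 4 (valence 4) → 0 H
  atom 10: C, bond orders sum to 1 (valence 4) → 3 H
  atom 11: C, bond orders sum to 4 (valence 4) → 0 H
  atom 12: O, bond orders sum to 2 (valence 2) → 0 H
  atom 13: O, bond orders sum to 2 (valence 2) → 0 H
  atom 14: C, bond orders sum to 1 (valence 4) → 3 H
Totals → C:10, H:9, N:1, O:3.

C10H9NO3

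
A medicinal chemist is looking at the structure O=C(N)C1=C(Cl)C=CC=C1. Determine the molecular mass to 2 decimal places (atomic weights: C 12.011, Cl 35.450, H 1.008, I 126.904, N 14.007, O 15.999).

155.58 g/mol

First, the molecular formula is C7H6ClNO (counting implicit H from valence).
  C: 7 × 12.011 = 84.077
  Cl: 1 × 35.450 = 35.450
  H: 6 × 1.008 = 6.048
  N: 1 × 14.007 = 14.007
  O: 1 × 15.999 = 15.999
Sum: 7×12.011 + 1×35.450 + 6×1.008 + 1×14.007 + 1×15.999 = 155.581 → 155.58 g/mol.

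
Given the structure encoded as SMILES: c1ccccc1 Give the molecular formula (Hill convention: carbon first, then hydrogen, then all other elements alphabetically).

Walk through each heavy atom and fill implicit hydrogens from standard valence (C 4, N 3, O 2, S 2, halogen 1); for lowercase aromatic atoms, an aromatic c carries 1 H when it has two neighbours and 0 H with three, and aromatic n carries 0 H:
  atom 1: aromatic c, 2 neighbours → 1 H
  atom 2: aromatic c, 2 neighbours → 1 H
  atom 3: aromatic c, 2 neighbours → 1 H
  atom 4: aromatic c, 2 neighbours → 1 H
  atom 5: aromatic c, 2 neighbours → 1 H
  atom 6: aromatic c, 2 neighbours → 1 H
Totals → C:6, H:6.

C6H6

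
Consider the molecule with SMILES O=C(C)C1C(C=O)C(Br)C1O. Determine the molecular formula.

C7H9BrO3

Walk through each heavy atom and fill implicit hydrogens from standard valence (C 4, N 3, O 2, S 2, halogen 1):
  atom 1: O, bond orders sum to 2 (valence 2) → 0 H
  atom 2: C, bond orders sum to 4 (valence 4) → 0 H
  atom 3: C, bond orders sum to 1 (valence 4) → 3 H
  atom 4: C, bond orders sum to 3 (valence 4) → 1 H
  atom 5: C, bond orders sum to 3 (valence 4) → 1 H
  atom 6: C, bond orders sum to 3 (valence 4) → 1 H
  atom 7: O, bond orders sum to 2 (valence 2) → 0 H
  atom 8: C, bond orders sum to 3 (valence 4) → 1 H
  atom 9: Br (halogen, monovalent) → 0 H
  atom 10: C, bond orders sum to 3 (valence 4) → 1 H
  atom 11: O, bond orders sum to 1 (valence 2) → 1 H
Totals → C:7, H:9, Br:1, O:3.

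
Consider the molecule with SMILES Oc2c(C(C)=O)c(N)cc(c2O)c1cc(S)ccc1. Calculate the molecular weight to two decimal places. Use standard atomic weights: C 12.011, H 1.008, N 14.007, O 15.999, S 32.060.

275.32 g/mol

First, the molecular formula is C14H13NO3S (counting implicit H from valence).
  C: 14 × 12.011 = 168.154
  H: 13 × 1.008 = 13.104
  N: 1 × 14.007 = 14.007
  O: 3 × 15.999 = 47.997
  S: 1 × 32.060 = 32.060
Sum: 14×12.011 + 13×1.008 + 1×14.007 + 3×15.999 + 1×32.060 = 275.322 → 275.32 g/mol.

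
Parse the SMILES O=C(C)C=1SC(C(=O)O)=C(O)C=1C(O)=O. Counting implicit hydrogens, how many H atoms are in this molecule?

6

Walk through each heavy atom and fill implicit hydrogens from standard valence (C 4, N 3, O 2, S 2, halogen 1):
  atom 1: O, bond orders sum to 2 (valence 2) → 0 H
  atom 2: C, bond orders sum to 4 (valence 4) → 0 H
  atom 3: C, bond orders sum to 1 (valence 4) → 3 H
  atom 4: C, bond orders sum to 4 (valence 4) → 0 H
  atom 5: S, bond orders sum to 2 (valence 2) → 0 H
  atom 6: C, bond orders sum to 4 (valence 4) → 0 H
  atom 7: C, bond orders sum to 4 (valence 4) → 0 H
  atom 8: O, bond orders sum to 2 (valence 2) → 0 H
  atom 9: O, bond orders sum to 1 (valence 2) → 1 H
  atom 10: C, bond orders sum to 4 (valence 4) → 0 H
  atom 11: O, bond orders sum to 1 (valence 2) → 1 H
  atom 12: C, bond orders sum to 4 (valence 4) → 0 H
  atom 13: C, bond orders sum to 4 (valence 4) → 0 H
  atom 14: O, bond orders sum to 1 (valence 2) → 1 H
  atom 15: O, bond orders sum to 2 (valence 2) → 0 H
Total hydrogens: 6.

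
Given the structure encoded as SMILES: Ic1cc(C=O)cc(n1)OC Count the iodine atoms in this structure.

Scan the SMILES for I atoms (remember two-letter symbols like Cl and Br are single atoms).
Iodine count: 1.

1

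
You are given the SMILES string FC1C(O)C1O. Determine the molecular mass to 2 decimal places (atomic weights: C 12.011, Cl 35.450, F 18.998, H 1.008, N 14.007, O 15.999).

First, the molecular formula is C3H5FO2 (counting implicit H from valence).
  C: 3 × 12.011 = 36.033
  F: 1 × 18.998 = 18.998
  H: 5 × 1.008 = 5.040
  O: 2 × 15.999 = 31.998
Sum: 3×12.011 + 1×18.998 + 5×1.008 + 2×15.999 = 92.069 → 92.07 g/mol.

92.07 g/mol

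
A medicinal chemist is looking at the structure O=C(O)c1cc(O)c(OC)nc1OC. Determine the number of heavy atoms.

14

Every atom symbol written in the SMILES (organic subset) is one heavy atom; implicit H are not written.
Heavy atoms by element → C:8, N:1, O:5.
Total: 14.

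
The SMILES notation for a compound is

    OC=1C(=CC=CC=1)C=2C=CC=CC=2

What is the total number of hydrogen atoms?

Walk through each heavy atom and fill implicit hydrogens from standard valence (C 4, N 3, O 2, S 2, halogen 1):
  atom 1: O, bond orders sum to 1 (valence 2) → 1 H
  atom 2: C, bond orders sum to 4 (valence 4) → 0 H
  atom 3: C, bond orders sum to 4 (valence 4) → 0 H
  atom 4: C, bond orders sum to 3 (valence 4) → 1 H
  atom 5: C, bond orders sum to 3 (valence 4) → 1 H
  atom 6: C, bond orders sum to 3 (valence 4) → 1 H
  atom 7: C, bond orders sum to 3 (valence 4) → 1 H
  atom 8: C, bond orders sum to 4 (valence 4) → 0 H
  atom 9: C, bond orders sum to 3 (valence 4) → 1 H
  atom 10: C, bond orders sum to 3 (valence 4) → 1 H
  atom 11: C, bond orders sum to 3 (valence 4) → 1 H
  atom 12: C, bond orders sum to 3 (valence 4) → 1 H
  atom 13: C, bond orders sum to 3 (valence 4) → 1 H
Total hydrogens: 10.

10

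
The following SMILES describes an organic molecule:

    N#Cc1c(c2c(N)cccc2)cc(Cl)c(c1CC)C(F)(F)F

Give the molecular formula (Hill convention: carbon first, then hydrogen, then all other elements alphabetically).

Walk through each heavy atom and fill implicit hydrogens from standard valence (C 4, N 3, O 2, S 2, halogen 1); for lowercase aromatic atoms, an aromatic c carries 1 H when it has two neighbours and 0 H with three, and aromatic n carries 0 H:
  atom 1: N, bond orders sum to 3 (valence 3) → 0 H
  atom 2: C, bond orders sum to 4 (valence 4) → 0 H
  atom 3: aromatic c, 3 neighbours → 0 H
  atom 4: aromatic c, 3 neighbours → 0 H
  atom 5: aromatic c, 3 neighbours → 0 H
  atom 6: aromatic c, 3 neighbours → 0 H
  atom 7: N, bond orders sum to 1 (valence 3) → 2 H
  atom 8: aromatic c, 2 neighbours → 1 H
  atom 9: aromatic c, 2 neighbours → 1 H
  atom 10: aromatic c, 2 neighbours → 1 H
  atom 11: aromatic c, 2 neighbours → 1 H
  atom 12: aromatic c, 2 neighbours → 1 H
  atom 13: aromatic c, 3 neighbours → 0 H
  atom 14: Cl (halogen, monovalent) → 0 H
  atom 15: aromatic c, 3 neighbours → 0 H
  atom 16: aromatic c, 3 neighbours → 0 H
  atom 17: C, bond orders sum to 2 (valence 4) → 2 H
  atom 18: C, bond orders sum to 1 (valence 4) → 3 H
  atom 19: C, bond orders sum to 4 (valence 4) → 0 H
  atom 20: F (halogen, monovalent) → 0 H
  atom 21: F (halogen, monovalent) → 0 H
  atom 22: F (halogen, monovalent) → 0 H
Totals → C:16, H:12, Cl:1, F:3, N:2.
In Hill order: C16H12ClF3N2.

C16H12ClF3N2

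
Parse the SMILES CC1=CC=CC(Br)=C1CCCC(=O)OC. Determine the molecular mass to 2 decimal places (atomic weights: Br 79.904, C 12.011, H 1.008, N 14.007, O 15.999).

First, the molecular formula is C12H15BrO2 (counting implicit H from valence).
  Br: 1 × 79.904 = 79.904
  C: 12 × 12.011 = 144.132
  H: 15 × 1.008 = 15.120
  O: 2 × 15.999 = 31.998
Sum: 1×79.904 + 12×12.011 + 15×1.008 + 2×15.999 = 271.154 → 271.15 g/mol.

271.15 g/mol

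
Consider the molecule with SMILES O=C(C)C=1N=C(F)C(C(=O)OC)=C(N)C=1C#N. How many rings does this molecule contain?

In SMILES, each pair of matching ring-closure digits denotes one ring-closing bond; the number of such bonds equals the number of independent rings.
Ring-closure bonds here: 1.

1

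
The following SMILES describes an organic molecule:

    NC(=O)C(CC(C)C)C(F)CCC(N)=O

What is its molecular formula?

Walk through each heavy atom and fill implicit hydrogens from standard valence (C 4, N 3, O 2, S 2, halogen 1):
  atom 1: N, bond orders sum to 1 (valence 3) → 2 H
  atom 2: C, bond orders sum to 4 (valence 4) → 0 H
  atom 3: O, bond orders sum to 2 (valence 2) → 0 H
  atom 4: C, bond orders sum to 3 (valence 4) → 1 H
  atom 5: C, bond orders sum to 2 (valence 4) → 2 H
  atom 6: C, bond orders sum to 3 (valence 4) → 1 H
  atom 7: C, bond orders sum to 1 (valence 4) → 3 H
  atom 8: C, bond orders sum to 1 (valence 4) → 3 H
  atom 9: C, bond orders sum to 3 (valence 4) → 1 H
  atom 10: F (halogen, monovalent) → 0 H
  atom 11: C, bond orders sum to 2 (valence 4) → 2 H
  atom 12: C, bond orders sum to 2 (valence 4) → 2 H
  atom 13: C, bond orders sum to 4 (valence 4) → 0 H
  atom 14: N, bond orders sum to 1 (valence 3) → 2 H
  atom 15: O, bond orders sum to 2 (valence 2) → 0 H
Totals → C:10, H:19, F:1, N:2, O:2.

C10H19FN2O2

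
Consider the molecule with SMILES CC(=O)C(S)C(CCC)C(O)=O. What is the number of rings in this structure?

0

In SMILES, each pair of matching ring-closure digits denotes one ring-closing bond; the number of such bonds equals the number of independent rings.
Ring-closure bonds here: 0.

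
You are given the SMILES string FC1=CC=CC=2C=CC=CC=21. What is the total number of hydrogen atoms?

Walk through each heavy atom and fill implicit hydrogens from standard valence (C 4, N 3, O 2, S 2, halogen 1):
  atom 1: F (halogen, monovalent) → 0 H
  atom 2: C, bond orders sum to 4 (valence 4) → 0 H
  atom 3: C, bond orders sum to 3 (valence 4) → 1 H
  atom 4: C, bond orders sum to 3 (valence 4) → 1 H
  atom 5: C, bond orders sum to 3 (valence 4) → 1 H
  atom 6: C, bond orders sum to 4 (valence 4) → 0 H
  atom 7: C, bond orders sum to 3 (valence 4) → 1 H
  atom 8: C, bond orders sum to 3 (valence 4) → 1 H
  atom 9: C, bond orders sum to 3 (valence 4) → 1 H
  atom 10: C, bond orders sum to 3 (valence 4) → 1 H
  atom 11: C, bond orders sum to 4 (valence 4) → 0 H
Total hydrogens: 7.

7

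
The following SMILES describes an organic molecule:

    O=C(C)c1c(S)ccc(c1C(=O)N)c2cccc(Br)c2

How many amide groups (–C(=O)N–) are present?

1

The amide motif appears at heavy-atom position 11 in the SMILES.
Other groups present: 1 ketone, 1 thiol.
Amide count: 1.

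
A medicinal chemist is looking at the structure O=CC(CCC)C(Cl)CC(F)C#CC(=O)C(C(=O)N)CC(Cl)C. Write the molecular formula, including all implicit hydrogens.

C16H22Cl2FNO3

Walk through each heavy atom and fill implicit hydrogens from standard valence (C 4, N 3, O 2, S 2, halogen 1):
  atom 1: O, bond orders sum to 2 (valence 2) → 0 H
  atom 2: C, bond orders sum to 3 (valence 4) → 1 H
  atom 3: C, bond orders sum to 3 (valence 4) → 1 H
  atom 4: C, bond orders sum to 2 (valence 4) → 2 H
  atom 5: C, bond orders sum to 2 (valence 4) → 2 H
  atom 6: C, bond orders sum to 1 (valence 4) → 3 H
  atom 7: C, bond orders sum to 3 (valence 4) → 1 H
  atom 8: Cl (halogen, monovalent) → 0 H
  atom 9: C, bond orders sum to 2 (valence 4) → 2 H
  atom 10: C, bond orders sum to 3 (valence 4) → 1 H
  atom 11: F (halogen, monovalent) → 0 H
  atom 12: C, bond orders sum to 4 (valence 4) → 0 H
  atom 13: C, bond orders sum to 4 (valence 4) → 0 H
  atom 14: C, bond orders sum to 4 (valence 4) → 0 H
  atom 15: O, bond orders sum to 2 (valence 2) → 0 H
  atom 16: C, bond orders sum to 3 (valence 4) → 1 H
  atom 17: C, bond orders sum to 4 (valence 4) → 0 H
  atom 18: O, bond orders sum to 2 (valence 2) → 0 H
  atom 19: N, bond orders sum to 1 (valence 3) → 2 H
  atom 20: C, bond orders sum to 2 (valence 4) → 2 H
  atom 21: C, bond orders sum to 3 (valence 4) → 1 H
  atom 22: Cl (halogen, monovalent) → 0 H
  atom 23: C, bond orders sum to 1 (valence 4) → 3 H
Totals → C:16, H:22, Cl:2, F:1, N:1, O:3.
In Hill order: C16H22Cl2FNO3.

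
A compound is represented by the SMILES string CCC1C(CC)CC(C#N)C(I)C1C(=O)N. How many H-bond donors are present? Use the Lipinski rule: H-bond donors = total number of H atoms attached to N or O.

2

Donors: find every N or O and count the H atoms it carries.
  atom 10 (N): bond orders sum to 3 → 0 H
  atom 15 (O): bond orders sum to 2 → 0 H
  atom 16 (N): bond orders sum to 1 → 2 H
Lipinski HBD = 2.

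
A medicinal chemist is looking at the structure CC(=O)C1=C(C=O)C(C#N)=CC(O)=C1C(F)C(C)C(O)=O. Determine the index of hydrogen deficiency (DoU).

Degree of unsaturation = (number of rings) + (number of π bonds).
Ring closures in the SMILES: 1.
π bonds: 6 double bonds (each 1 DoU), 1 triple bond (each 2 DoU) → 8 DoU from unsaturation.
Total DoU = 1 + 8 = 9.

9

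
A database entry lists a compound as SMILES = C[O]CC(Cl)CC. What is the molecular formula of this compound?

C5H11ClO

Walk through each heavy atom and fill implicit hydrogens from standard valence (C 4, N 3, O 2, S 2, halogen 1):
  atom 1: C, bond orders sum to 1 (valence 4) → 3 H
  atom 2: O with explicit H count 0
  atom 3: C, bond orders sum to 2 (valence 4) → 2 H
  atom 4: C, bond orders sum to 3 (valence 4) → 1 H
  atom 5: Cl (halogen, monovalent) → 0 H
  atom 6: C, bond orders sum to 2 (valence 4) → 2 H
  atom 7: C, bond orders sum to 1 (valence 4) → 3 H
Totals → C:5, H:11, Cl:1, O:1.
In Hill order: C5H11ClO.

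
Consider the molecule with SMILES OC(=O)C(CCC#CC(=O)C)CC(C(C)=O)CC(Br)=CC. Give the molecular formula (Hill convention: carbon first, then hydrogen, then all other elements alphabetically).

C16H21BrO4

Walk through each heavy atom and fill implicit hydrogens from standard valence (C 4, N 3, O 2, S 2, halogen 1):
  atom 1: O, bond orders sum to 1 (valence 2) → 1 H
  atom 2: C, bond orders sum to 4 (valence 4) → 0 H
  atom 3: O, bond orders sum to 2 (valence 2) → 0 H
  atom 4: C, bond orders sum to 3 (valence 4) → 1 H
  atom 5: C, bond orders sum to 2 (valence 4) → 2 H
  atom 6: C, bond orders sum to 2 (valence 4) → 2 H
  atom 7: C, bond orders sum to 4 (valence 4) → 0 H
  atom 8: C, bond orders sum to 4 (valence 4) → 0 H
  atom 9: C, bond orders sum to 4 (valence 4) → 0 H
  atom 10: O, bond orders sum to 2 (valence 2) → 0 H
  atom 11: C, bond orders sum to 1 (valence 4) → 3 H
  atom 12: C, bond orders sum to 2 (valence 4) → 2 H
  atom 13: C, bond orders sum to 3 (valence 4) → 1 H
  atom 14: C, bond orders sum to 4 (valence 4) → 0 H
  atom 15: C, bond orders sum to 1 (valence 4) → 3 H
  atom 16: O, bond orders sum to 2 (valence 2) → 0 H
  atom 17: C, bond orders sum to 2 (valence 4) → 2 H
  atom 18: C, bond orders sum to 4 (valence 4) → 0 H
  atom 19: Br (halogen, monovalent) → 0 H
  atom 20: C, bond orders sum to 3 (valence 4) → 1 H
  atom 21: C, bond orders sum to 1 (valence 4) → 3 H
Totals → C:16, H:21, Br:1, O:4.
In Hill order: C16H21BrO4.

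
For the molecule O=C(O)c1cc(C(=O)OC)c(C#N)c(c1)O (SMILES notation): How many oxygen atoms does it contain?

Scan the SMILES for O atoms (remember two-letter symbols like Cl and Br are single atoms).
Oxygen count: 5.

5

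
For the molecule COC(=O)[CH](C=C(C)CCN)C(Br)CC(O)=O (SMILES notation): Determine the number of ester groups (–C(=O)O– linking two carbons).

The ester motif appears at heavy-atom position 3 in the SMILES.
Other groups present: 1 alkene, 1 carboxylic acid, 1 primary amine.
Ester count: 1.

1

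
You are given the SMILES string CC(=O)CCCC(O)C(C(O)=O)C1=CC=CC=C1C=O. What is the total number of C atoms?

15

Count every carbon token in the SMILES (each C, including those in ring-closure positions and inside branches).
Carbon count: 15.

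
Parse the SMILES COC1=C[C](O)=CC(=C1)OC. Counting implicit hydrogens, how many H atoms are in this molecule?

10

Walk through each heavy atom and fill implicit hydrogens from standard valence (C 4, N 3, O 2, S 2, halogen 1):
  atom 1: C, bond orders sum to 1 (valence 4) → 3 H
  atom 2: O, bond orders sum to 2 (valence 2) → 0 H
  atom 3: C, bond orders sum to 4 (valence 4) → 0 H
  atom 4: C, bond orders sum to 3 (valence 4) → 1 H
  atom 5: C with explicit H count 0
  atom 6: O, bond orders sum to 1 (valence 2) → 1 H
  atom 7: C, bond orders sum to 3 (valence 4) → 1 H
  atom 8: C, bond orders sum to 4 (valence 4) → 0 H
  atom 9: C, bond orders sum to 3 (valence 4) → 1 H
  atom 10: O, bond orders sum to 2 (valence 2) → 0 H
  atom 11: C, bond orders sum to 1 (valence 4) → 3 H
Total hydrogens: 10.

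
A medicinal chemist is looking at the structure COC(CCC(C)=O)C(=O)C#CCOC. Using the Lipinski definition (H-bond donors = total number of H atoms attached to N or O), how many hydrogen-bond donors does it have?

0

Donors: find every N or O and count the H atoms it carries.
  atom 2 (O): bond orders sum to 2 → 0 H
  atom 8 (O): bond orders sum to 2 → 0 H
  atom 10 (O): bond orders sum to 2 → 0 H
  atom 14 (O): bond orders sum to 2 → 0 H
Lipinski HBD = 0.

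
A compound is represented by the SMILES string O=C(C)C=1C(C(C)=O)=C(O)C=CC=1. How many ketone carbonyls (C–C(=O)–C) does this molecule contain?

2

The ketone motif appears at heavy-atom positions 2, 6 in the SMILES.
Other groups present: 1 hydroxyl.
Ketone count: 2.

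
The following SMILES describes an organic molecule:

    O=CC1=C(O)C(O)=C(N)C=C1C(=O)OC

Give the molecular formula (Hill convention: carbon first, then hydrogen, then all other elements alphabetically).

C9H9NO5

Walk through each heavy atom and fill implicit hydrogens from standard valence (C 4, N 3, O 2, S 2, halogen 1):
  atom 1: O, bond orders sum to 2 (valence 2) → 0 H
  atom 2: C, bond orders sum to 3 (valence 4) → 1 H
  atom 3: C, bond orders sum to 4 (valence 4) → 0 H
  atom 4: C, bond orders sum to 4 (valence 4) → 0 H
  atom 5: O, bond orders sum to 1 (valence 2) → 1 H
  atom 6: C, bond orders sum to 4 (valence 4) → 0 H
  atom 7: O, bond orders sum to 1 (valence 2) → 1 H
  atom 8: C, bond orders sum to 4 (valence 4) → 0 H
  atom 9: N, bond orders sum to 1 (valence 3) → 2 H
  atom 10: C, bond orders sum to 3 (valence 4) → 1 H
  atom 11: C, bond orders sum to 4 (valence 4) → 0 H
  atom 12: C, bond orders sum to 4 (valence 4) → 0 H
  atom 13: O, bond orders sum to 2 (valence 2) → 0 H
  atom 14: O, bond orders sum to 2 (valence 2) → 0 H
  atom 15: C, bond orders sum to 1 (valence 4) → 3 H
Totals → C:9, H:9, N:1, O:5.
In Hill order: C9H9NO5.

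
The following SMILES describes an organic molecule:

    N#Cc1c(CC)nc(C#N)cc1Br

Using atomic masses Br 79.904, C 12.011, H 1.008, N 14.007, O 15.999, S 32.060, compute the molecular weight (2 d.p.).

236.07 g/mol

First, the molecular formula is C9H6BrN3 (counting implicit H from valence).
  Br: 1 × 79.904 = 79.904
  C: 9 × 12.011 = 108.099
  H: 6 × 1.008 = 6.048
  N: 3 × 14.007 = 42.021
Sum: 1×79.904 + 9×12.011 + 6×1.008 + 3×14.007 = 236.072 → 236.07 g/mol.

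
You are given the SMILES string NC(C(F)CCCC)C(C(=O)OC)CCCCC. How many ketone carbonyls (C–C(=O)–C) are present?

0

Scan the SMILES for the ketone motif — none present.
Groups that are present: 1 ester, 1 primary amine.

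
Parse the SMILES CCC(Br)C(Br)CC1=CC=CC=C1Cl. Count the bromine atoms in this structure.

Scan the SMILES for Br atoms (remember two-letter symbols like Cl and Br are single atoms).
Bromine count: 2.

2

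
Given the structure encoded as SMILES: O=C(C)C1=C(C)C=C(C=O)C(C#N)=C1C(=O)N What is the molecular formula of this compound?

Walk through each heavy atom and fill implicit hydrogens from standard valence (C 4, N 3, O 2, S 2, halogen 1):
  atom 1: O, bond orders sum to 2 (valence 2) → 0 H
  atom 2: C, bond orders sum to 4 (valence 4) → 0 H
  atom 3: C, bond orders sum to 1 (valence 4) → 3 H
  atom 4: C, bond orders sum to 4 (valence 4) → 0 H
  atom 5: C, bond orders sum to 4 (valence 4) → 0 H
  atom 6: C, bond orders sum to 1 (valence 4) → 3 H
  atom 7: C, bond orders sum to 3 (valence 4) → 1 H
  atom 8: C, bond orders sum to 4 (valence 4) → 0 H
  atom 9: C, bond orders sum to 3 (valence 4) → 1 H
  atom 10: O, bond orders sum to 2 (valence 2) → 0 H
  atom 11: C, bond orders sum to 4 (valence 4) → 0 H
  atom 12: C, bond orders sum to 4 (valence 4) → 0 H
  atom 13: N, bond orders sum to 3 (valence 3) → 0 H
  atom 14: C, bond orders sum to 4 (valence 4) → 0 H
  atom 15: C, bond orders sum to 4 (valence 4) → 0 H
  atom 16: O, bond orders sum to 2 (valence 2) → 0 H
  atom 17: N, bond orders sum to 1 (valence 3) → 2 H
Totals → C:12, H:10, N:2, O:3.
In Hill order: C12H10N2O3.

C12H10N2O3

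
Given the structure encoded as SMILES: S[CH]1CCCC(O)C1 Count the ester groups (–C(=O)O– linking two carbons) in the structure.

0

Scan the SMILES for the ester motif — none present.
Groups that are present: 1 hydroxyl, 1 thiol.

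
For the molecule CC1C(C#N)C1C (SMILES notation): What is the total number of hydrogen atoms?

9

Walk through each heavy atom and fill implicit hydrogens from standard valence (C 4, N 3, O 2, S 2, halogen 1):
  atom 1: C, bond orders sum to 1 (valence 4) → 3 H
  atom 2: C, bond orders sum to 3 (valence 4) → 1 H
  atom 3: C, bond orders sum to 3 (valence 4) → 1 H
  atom 4: C, bond orders sum to 4 (valence 4) → 0 H
  atom 5: N, bond orders sum to 3 (valence 3) → 0 H
  atom 6: C, bond orders sum to 3 (valence 4) → 1 H
  atom 7: C, bond orders sum to 1 (valence 4) → 3 H
Total hydrogens: 9.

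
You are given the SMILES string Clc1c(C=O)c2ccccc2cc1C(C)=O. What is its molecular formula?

C13H9ClO2

Walk through each heavy atom and fill implicit hydrogens from standard valence (C 4, N 3, O 2, S 2, halogen 1); for lowercase aromatic atoms, an aromatic c carries 1 H when it has two neighbours and 0 H with three, and aromatic n carries 0 H:
  atom 1: Cl (halogen, monovalent) → 0 H
  atom 2: aromatic c, 3 neighbours → 0 H
  atom 3: aromatic c, 3 neighbours → 0 H
  atom 4: C, bond orders sum to 3 (valence 4) → 1 H
  atom 5: O, bond orders sum to 2 (valence 2) → 0 H
  atom 6: aromatic c, 3 neighbours → 0 H
  atom 7: aromatic c, 2 neighbours → 1 H
  atom 8: aromatic c, 2 neighbours → 1 H
  atom 9: aromatic c, 2 neighbours → 1 H
  atom 10: aromatic c, 2 neighbours → 1 H
  atom 11: aromatic c, 3 neighbours → 0 H
  atom 12: aromatic c, 2 neighbours → 1 H
  atom 13: aromatic c, 3 neighbours → 0 H
  atom 14: C, bond orders sum to 4 (valence 4) → 0 H
  atom 15: C, bond orders sum to 1 (valence 4) → 3 H
  atom 16: O, bond orders sum to 2 (valence 2) → 0 H
Totals → C:13, H:9, Cl:1, O:2.
In Hill order: C13H9ClO2.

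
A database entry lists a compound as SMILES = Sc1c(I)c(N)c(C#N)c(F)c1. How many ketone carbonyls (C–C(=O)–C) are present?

0

Scan the SMILES for the ketone motif — none present.
Groups that are present: 1 nitrile, 1 primary amine, 1 thiol.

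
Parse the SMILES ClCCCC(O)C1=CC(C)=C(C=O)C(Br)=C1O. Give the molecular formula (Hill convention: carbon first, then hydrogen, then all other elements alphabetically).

Walk through each heavy atom and fill implicit hydrogens from standard valence (C 4, N 3, O 2, S 2, halogen 1):
  atom 1: Cl (halogen, monovalent) → 0 H
  atom 2: C, bond orders sum to 2 (valence 4) → 2 H
  atom 3: C, bond orders sum to 2 (valence 4) → 2 H
  atom 4: C, bond orders sum to 2 (valence 4) → 2 H
  atom 5: C, bond orders sum to 3 (valence 4) → 1 H
  atom 6: O, bond orders sum to 1 (valence 2) → 1 H
  atom 7: C, bond orders sum to 4 (valence 4) → 0 H
  atom 8: C, bond orders sum to 3 (valence 4) → 1 H
  atom 9: C, bond orders sum to 4 (valence 4) → 0 H
  atom 10: C, bond orders sum to 1 (valence 4) → 3 H
  atom 11: C, bond orders sum to 4 (valence 4) → 0 H
  atom 12: C, bond orders sum to 3 (valence 4) → 1 H
  atom 13: O, bond orders sum to 2 (valence 2) → 0 H
  atom 14: C, bond orders sum to 4 (valence 4) → 0 H
  atom 15: Br (halogen, monovalent) → 0 H
  atom 16: C, bond orders sum to 4 (valence 4) → 0 H
  atom 17: O, bond orders sum to 1 (valence 2) → 1 H
Totals → C:12, H:14, Br:1, Cl:1, O:3.

C12H14BrClO3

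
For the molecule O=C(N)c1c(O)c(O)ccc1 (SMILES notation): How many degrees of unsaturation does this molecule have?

5

Molecular formula: C7H7NO3.
DoU = (2C + 2 + N − H − X) / 2, where X is the halogen count and O/S are ignored.
    = (2·7 + 2 + 1 − 7 − 0) / 2 = 10 / 2 = 5.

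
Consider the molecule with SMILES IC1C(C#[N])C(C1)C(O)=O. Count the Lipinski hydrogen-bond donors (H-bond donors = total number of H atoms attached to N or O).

1

Donors: find every N or O and count the H atoms it carries.
  atom 5 (N): bond orders sum to 3 → 0 H
  atom 9 (O): bond orders sum to 1 → 1 H
  atom 10 (O): bond orders sum to 2 → 0 H
Lipinski HBD = 1.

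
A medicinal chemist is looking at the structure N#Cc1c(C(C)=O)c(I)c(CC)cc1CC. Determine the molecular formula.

Walk through each heavy atom and fill implicit hydrogens from standard valence (C 4, N 3, O 2, S 2, halogen 1); for lowercase aromatic atoms, an aromatic c carries 1 H when it has two neighbours and 0 H with three, and aromatic n carries 0 H:
  atom 1: N, bond orders sum to 3 (valence 3) → 0 H
  atom 2: C, bond orders sum to 4 (valence 4) → 0 H
  atom 3: aromatic c, 3 neighbours → 0 H
  atom 4: aromatic c, 3 neighbours → 0 H
  atom 5: C, bond orders sum to 4 (valence 4) → 0 H
  atom 6: C, bond orders sum to 1 (valence 4) → 3 H
  atom 7: O, bond orders sum to 2 (valence 2) → 0 H
  atom 8: aromatic c, 3 neighbours → 0 H
  atom 9: I (halogen, monovalent) → 0 H
  atom 10: aromatic c, 3 neighbours → 0 H
  atom 11: C, bond orders sum to 2 (valence 4) → 2 H
  atom 12: C, bond orders sum to 1 (valence 4) → 3 H
  atom 13: aromatic c, 2 neighbours → 1 H
  atom 14: aromatic c, 3 neighbours → 0 H
  atom 15: C, bond orders sum to 2 (valence 4) → 2 H
  atom 16: C, bond orders sum to 1 (valence 4) → 3 H
Totals → C:13, H:14, I:1, N:1, O:1.
In Hill order: C13H14INO.

C13H14INO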